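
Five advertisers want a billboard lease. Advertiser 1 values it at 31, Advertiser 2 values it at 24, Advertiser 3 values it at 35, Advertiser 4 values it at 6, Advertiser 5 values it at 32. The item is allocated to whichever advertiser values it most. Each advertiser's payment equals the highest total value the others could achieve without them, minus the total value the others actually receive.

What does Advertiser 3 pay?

32

Advertiser 3 has the highest value and receives the item.
Without Advertiser 3, the item would go to the next-highest value, 32, so the others could achieve 32.
With Advertiser 3 present and winning, the others receive nothing, so their total is 0.
Payment = 32 - 0 = 32.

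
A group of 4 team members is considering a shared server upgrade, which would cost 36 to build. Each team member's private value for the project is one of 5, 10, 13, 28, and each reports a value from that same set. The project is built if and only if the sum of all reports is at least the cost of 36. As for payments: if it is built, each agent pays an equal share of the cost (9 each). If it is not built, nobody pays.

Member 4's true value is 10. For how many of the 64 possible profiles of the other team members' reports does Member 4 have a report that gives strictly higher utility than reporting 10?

10

Others report (5, 5, 5): truth gives 0; report 28 gives 1 > 0. Violating.
Others report (5, 5, 10): truth gives 0; report 28 gives 1 > 0. Violating.
Others report (5, 5, 13): truth gives 0; report 13 gives 1 > 0. Violating.
Others report (5, 10, 5): truth gives 0; report 28 gives 1 > 0. Violating.
Others report (5, 5, 28): truth gives 1; no alternative beats it.
Others report (5, 10, 13): truth gives 1; no alternative beats it.
(Checking all 64 profiles: 10 have a profitable deviation, 54 do not.)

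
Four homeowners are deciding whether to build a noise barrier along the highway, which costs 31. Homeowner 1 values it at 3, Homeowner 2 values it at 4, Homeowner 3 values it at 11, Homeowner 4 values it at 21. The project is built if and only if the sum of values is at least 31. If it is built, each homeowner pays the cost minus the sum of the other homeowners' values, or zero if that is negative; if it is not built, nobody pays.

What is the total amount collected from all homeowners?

16

Total value 39 ≥ cost 31, so it is built.
Homeowner 1: others sum to 36; max(0, 31 - 36) = 0.
Homeowner 2: others sum to 35; max(0, 31 - 35) = 0.
Homeowner 3: others sum to 28; max(0, 31 - 28) = 3.
Homeowner 4: others sum to 18; max(0, 31 - 18) = 13.
Total collected = 0 + 0 + 3 + 13 = 16.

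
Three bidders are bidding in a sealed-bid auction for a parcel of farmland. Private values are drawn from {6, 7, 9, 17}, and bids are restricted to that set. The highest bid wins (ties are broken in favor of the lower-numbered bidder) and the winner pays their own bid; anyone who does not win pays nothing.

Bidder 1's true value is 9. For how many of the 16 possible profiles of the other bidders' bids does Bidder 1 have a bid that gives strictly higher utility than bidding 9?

Others bid (6, 6): truth gives 0; bid 6 gives 3 > 0. Violating.
Others bid (6, 7): truth gives 0; bid 7 gives 2 > 0. Violating.
Others bid (7, 6): truth gives 0; bid 7 gives 2 > 0. Violating.
Others bid (7, 7): truth gives 0; bid 7 gives 2 > 0. Violating.
Others bid (6, 9): truth gives 0; no alternative beats it.
Others bid (6, 17): truth gives 0; no alternative beats it.
(Checking all 16 profiles: 4 have a profitable deviation, 12 do not.)

4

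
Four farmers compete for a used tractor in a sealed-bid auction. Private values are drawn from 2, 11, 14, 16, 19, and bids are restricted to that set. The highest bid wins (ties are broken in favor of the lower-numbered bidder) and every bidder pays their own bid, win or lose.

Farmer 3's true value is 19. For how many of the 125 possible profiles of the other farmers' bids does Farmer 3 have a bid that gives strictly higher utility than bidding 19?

Others bid (2, 2, 2): truth gives 0; bid 11 gives 8 > 0. Violating.
Others bid (2, 2, 11): truth gives 0; bid 11 gives 8 > 0. Violating.
Others bid (2, 2, 14): truth gives 0; bid 14 gives 5 > 0. Violating.
Others bid (2, 2, 16): truth gives 0; bid 16 gives 3 > 0. Violating.
Others bid (2, 2, 19): truth gives 0; no alternative beats it.
Others bid (2, 11, 19): truth gives 0; no alternative beats it.
(Checking all 125 profiles: 81 have a profitable deviation, 44 do not.)

81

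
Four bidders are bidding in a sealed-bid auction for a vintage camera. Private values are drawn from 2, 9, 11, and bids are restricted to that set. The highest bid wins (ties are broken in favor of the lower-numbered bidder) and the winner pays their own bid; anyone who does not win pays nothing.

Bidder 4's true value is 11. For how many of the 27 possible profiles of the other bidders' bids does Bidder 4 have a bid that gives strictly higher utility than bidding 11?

Others bid (2, 2, 2): truth gives 0; bid 9 gives 2 > 0. Violating.
Others bid (2, 2, 9): truth gives 0; no alternative beats it.
Others bid (2, 2, 11): truth gives 0; no alternative beats it.
(Checking all 27 profiles: 1 has a profitable deviation, 26 do not.)

1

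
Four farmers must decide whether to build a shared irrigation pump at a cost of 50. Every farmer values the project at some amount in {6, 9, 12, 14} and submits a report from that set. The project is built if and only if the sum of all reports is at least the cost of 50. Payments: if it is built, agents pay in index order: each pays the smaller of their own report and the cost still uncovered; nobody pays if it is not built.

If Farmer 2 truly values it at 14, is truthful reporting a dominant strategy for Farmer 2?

Consider the case where Farmer 1 reports 12, Farmer 3 reports 12 and Farmer 4 reports 14.
Truthful report 14: project built, pays 14, utility 14 - 14 = 0.
Report 12 instead: project built, pays 12, utility 14 - 12 = 2.
Since 2 > 0, reporting 12 is strictly better here, so truthful reporting is not dominant.

No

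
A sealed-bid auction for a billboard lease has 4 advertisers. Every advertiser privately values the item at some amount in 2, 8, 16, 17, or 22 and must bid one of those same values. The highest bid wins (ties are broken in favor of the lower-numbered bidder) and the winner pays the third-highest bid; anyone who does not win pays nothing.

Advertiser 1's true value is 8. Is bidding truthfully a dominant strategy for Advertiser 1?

Consider the case where Advertiser 2 bids 2, Advertiser 3 bids 2 and Advertiser 4 bids 16.
Truthful bid 8: loses, pays 0, utility 0.
Bid 16 instead: wins, pays 2, utility 8 - 2 = 6.
Since 6 > 0, bidding 16 is strictly better here, so truthful bidding is not dominant.

No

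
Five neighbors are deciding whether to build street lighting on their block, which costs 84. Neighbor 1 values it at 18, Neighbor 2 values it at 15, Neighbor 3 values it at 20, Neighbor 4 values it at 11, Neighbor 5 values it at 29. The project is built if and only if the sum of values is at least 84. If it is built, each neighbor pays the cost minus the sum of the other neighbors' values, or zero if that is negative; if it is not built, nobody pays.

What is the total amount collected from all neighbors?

Total value 93 ≥ cost 84, so it is built.
Neighbor 1: others sum to 75; max(0, 84 - 75) = 9.
Neighbor 2: others sum to 78; max(0, 84 - 78) = 6.
Neighbor 3: others sum to 73; max(0, 84 - 73) = 11.
Neighbor 4: others sum to 82; max(0, 84 - 82) = 2.
Neighbor 5: others sum to 64; max(0, 84 - 64) = 20.
Total collected = 9 + 6 + 11 + 2 + 20 = 48.

48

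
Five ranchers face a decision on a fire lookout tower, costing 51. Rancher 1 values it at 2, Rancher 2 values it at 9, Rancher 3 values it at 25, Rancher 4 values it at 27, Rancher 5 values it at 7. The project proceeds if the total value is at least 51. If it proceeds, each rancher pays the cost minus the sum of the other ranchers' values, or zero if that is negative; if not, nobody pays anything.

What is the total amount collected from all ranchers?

14

Total value 70 ≥ cost 51, so it is built.
Rancher 1: others sum to 68; max(0, 51 - 68) = 0.
Rancher 2: others sum to 61; max(0, 51 - 61) = 0.
Rancher 3: others sum to 45; max(0, 51 - 45) = 6.
Rancher 4: others sum to 43; max(0, 51 - 43) = 8.
Rancher 5: others sum to 63; max(0, 51 - 63) = 0.
Total collected = 0 + 0 + 6 + 8 + 0 = 14.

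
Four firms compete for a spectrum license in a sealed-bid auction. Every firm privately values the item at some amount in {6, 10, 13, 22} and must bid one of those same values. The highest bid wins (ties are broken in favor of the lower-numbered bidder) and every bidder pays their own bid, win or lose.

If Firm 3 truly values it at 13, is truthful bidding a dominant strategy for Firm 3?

Consider the case where Firm 1 bids 6, Firm 2 bids 6 and Firm 4 bids 6.
Truthful bid 13: wins, pays 13, utility 13 - 13 = 0.
Bid 10 instead: wins, pays 10, utility 13 - 10 = 3.
Since 3 > 0, bidding 10 is strictly better here, so truthful bidding is not dominant.

No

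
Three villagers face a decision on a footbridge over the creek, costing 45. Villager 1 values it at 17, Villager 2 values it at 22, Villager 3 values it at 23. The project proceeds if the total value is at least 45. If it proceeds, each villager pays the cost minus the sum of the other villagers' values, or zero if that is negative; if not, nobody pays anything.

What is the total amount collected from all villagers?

Total value 62 ≥ cost 45, so it is built.
Villager 1: others sum to 45; max(0, 45 - 45) = 0.
Villager 2: others sum to 40; max(0, 45 - 40) = 5.
Villager 3: others sum to 39; max(0, 45 - 39) = 6.
Total collected = 0 + 5 + 6 = 11.

11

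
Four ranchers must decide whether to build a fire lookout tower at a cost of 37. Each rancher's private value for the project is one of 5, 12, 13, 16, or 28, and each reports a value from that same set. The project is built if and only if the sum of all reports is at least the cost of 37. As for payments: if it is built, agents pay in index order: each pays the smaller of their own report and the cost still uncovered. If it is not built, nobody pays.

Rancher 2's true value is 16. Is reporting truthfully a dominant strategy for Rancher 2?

No

Consider the case where Rancher 1 reports 5, Rancher 3 reports 5 and Rancher 4 reports 16.
Truthful report 16: project built, pays 16, utility 16 - 16 = 0.
Report 12 instead: project built, pays 12, utility 16 - 12 = 4.
Since 4 > 0, reporting 12 is strictly better here, so truthful reporting is not dominant.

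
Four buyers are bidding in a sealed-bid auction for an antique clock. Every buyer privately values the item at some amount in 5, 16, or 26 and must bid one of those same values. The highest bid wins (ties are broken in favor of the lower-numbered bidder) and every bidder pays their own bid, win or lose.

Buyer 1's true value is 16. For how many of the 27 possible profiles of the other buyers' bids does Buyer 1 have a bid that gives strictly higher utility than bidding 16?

Others bid (5, 5, 5): truth gives 0; bid 5 gives 11 > 0. Violating.
Others bid (5, 5, 26): truth gives -16; bid 5 gives -5 > -16. Violating.
Others bid (5, 16, 26): truth gives -16; bid 5 gives -5 > -16. Violating.
Others bid (5, 26, 5): truth gives -16; bid 5 gives -5 > -16. Violating.
Others bid (5, 5, 16): truth gives 0; no alternative beats it.
Others bid (5, 16, 5): truth gives 0; no alternative beats it.
(Checking all 27 profiles: 20 have a profitable deviation, 7 do not.)

20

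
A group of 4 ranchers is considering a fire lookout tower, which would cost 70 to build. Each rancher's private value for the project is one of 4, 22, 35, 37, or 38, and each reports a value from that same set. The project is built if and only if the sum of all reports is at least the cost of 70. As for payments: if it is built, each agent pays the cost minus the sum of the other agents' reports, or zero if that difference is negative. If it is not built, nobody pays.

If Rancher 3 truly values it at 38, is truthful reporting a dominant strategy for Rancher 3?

Yes

Check each profile of the others' reports and compare truth against every alternative report.
Others report (4, 35, 35): truth gives 38, best alternative gives 38.
Others report (4, 35, 37): truth gives 38, best alternative gives 38.
Others report (4, 35, 38): truth gives 38, best alternative gives 38.
Others report (4, 37, 35): truth gives 38, best alternative gives 38.
Others report (4, 37, 37): truth gives 38, best alternative gives 38.
Others report (4, 37, 38): truth gives 38, best alternative gives 38.
(Remaining 119 profiles checked similarly; truth is weakly best in each.)
In every case the truthful report is at least as good as any alternative, so it is a dominant strategy.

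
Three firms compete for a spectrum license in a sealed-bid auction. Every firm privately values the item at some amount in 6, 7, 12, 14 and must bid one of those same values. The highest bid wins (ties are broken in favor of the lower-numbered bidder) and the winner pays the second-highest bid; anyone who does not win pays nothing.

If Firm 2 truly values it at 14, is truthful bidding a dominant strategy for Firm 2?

Yes

Check each profile of the others' bids and compare truth against every alternative bid.
Others bid (12, 6): truth gives 2, best alternative gives 0.
Others bid (12, 7): truth gives 2, best alternative gives 0.
Others bid (12, 12): truth gives 2, best alternative gives 0.
Others bid (6, 6): truth gives 8, best alternative gives 8.
Others bid (6, 7): truth gives 7, best alternative gives 7.
Others bid (7, 6): truth gives 7, best alternative gives 7.
(Remaining 10 profiles checked similarly; truth is weakly best in each.)
In every case the truthful bid is at least as good as any alternative, so it is a dominant strategy.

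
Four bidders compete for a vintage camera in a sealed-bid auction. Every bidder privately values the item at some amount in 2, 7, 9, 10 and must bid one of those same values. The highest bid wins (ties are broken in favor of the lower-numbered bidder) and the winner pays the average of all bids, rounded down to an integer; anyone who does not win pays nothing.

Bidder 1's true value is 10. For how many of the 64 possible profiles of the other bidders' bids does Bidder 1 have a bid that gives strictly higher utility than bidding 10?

13

Others bid (2, 2, 2): truth gives 6; bid 2 gives 8 > 6. Violating.
Others bid (2, 2, 7): truth gives 5; bid 7 gives 6 > 5. Violating.
Others bid (2, 7, 2): truth gives 5; bid 7 gives 6 > 5. Violating.
Others bid (2, 7, 7): truth gives 4; bid 7 gives 5 > 4. Violating.
Others bid (2, 2, 9): truth gives 5; no alternative beats it.
Others bid (2, 2, 10): truth gives 4; no alternative beats it.
(Checking all 64 profiles: 13 have a profitable deviation, 51 do not.)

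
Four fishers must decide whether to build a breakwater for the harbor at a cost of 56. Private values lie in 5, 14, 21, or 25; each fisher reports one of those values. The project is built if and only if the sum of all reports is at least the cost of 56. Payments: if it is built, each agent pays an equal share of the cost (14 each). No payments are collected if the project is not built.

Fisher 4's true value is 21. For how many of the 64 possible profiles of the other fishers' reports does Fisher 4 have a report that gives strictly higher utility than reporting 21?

Others report (5, 5, 21): truth gives 0; report 25 gives 7 > 0. Violating.
Others report (5, 14, 14): truth gives 0; report 25 gives 7 > 0. Violating.
Others report (5, 21, 5): truth gives 0; report 25 gives 7 > 0. Violating.
Others report (14, 5, 14): truth gives 0; report 25 gives 7 > 0. Violating.
Others report (5, 5, 5): truth gives 0; no alternative beats it.
Others report (5, 5, 14): truth gives 0; no alternative beats it.
(Checking all 64 profiles: 6 have a profitable deviation, 58 do not.)

6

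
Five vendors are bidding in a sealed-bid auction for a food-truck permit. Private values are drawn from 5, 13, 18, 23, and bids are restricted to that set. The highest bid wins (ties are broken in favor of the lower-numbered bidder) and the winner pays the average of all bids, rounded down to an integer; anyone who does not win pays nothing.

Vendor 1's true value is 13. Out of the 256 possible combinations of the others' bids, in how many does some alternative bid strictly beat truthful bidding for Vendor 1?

27

Others bid (5, 5, 5, 5): truth gives 7; bid 5 gives 8 > 7. Violating.
Others bid (5, 5, 5, 18): truth gives 0; bid 18 gives 3 > 0. Violating.
Others bid (5, 5, 5, 23): truth gives 0; bid 23 gives 1 > 0. Violating.
Others bid (5, 5, 13, 18): truth gives 0; bid 18 gives 2 > 0. Violating.
Others bid (5, 5, 5, 13): truth gives 5; no alternative beats it.
Others bid (5, 5, 13, 5): truth gives 5; no alternative beats it.
(Checking all 256 profiles: 27 have a profitable deviation, 229 do not.)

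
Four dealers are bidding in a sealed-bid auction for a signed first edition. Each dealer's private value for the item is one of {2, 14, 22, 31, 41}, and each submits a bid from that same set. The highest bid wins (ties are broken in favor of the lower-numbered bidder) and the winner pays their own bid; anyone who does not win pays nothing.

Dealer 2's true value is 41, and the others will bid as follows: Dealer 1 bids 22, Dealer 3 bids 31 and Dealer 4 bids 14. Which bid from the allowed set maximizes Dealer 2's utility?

Bid 2: loses, pays 0, utility 0.
Bid 14: loses, pays 0, utility 0.
Bid 22: loses, pays 0, utility 0.
Bid 31: wins, pays 31, utility 41 - 31 = 10.
Bid 41: wins, pays 41, utility 41 - 41 = 0.
The best choice is 31 with utility 10.

31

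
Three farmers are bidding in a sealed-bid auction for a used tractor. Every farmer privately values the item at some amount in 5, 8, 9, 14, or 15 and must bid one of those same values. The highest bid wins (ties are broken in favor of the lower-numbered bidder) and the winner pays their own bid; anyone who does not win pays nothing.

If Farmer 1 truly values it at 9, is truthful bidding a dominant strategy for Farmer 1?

Consider the case where Farmer 2 bids 5 and Farmer 3 bids 5.
Truthful bid 9: wins, pays 9, utility 9 - 9 = 0.
Bid 5 instead: wins, pays 5, utility 9 - 5 = 4.
Since 4 > 0, bidding 5 is strictly better here, so truthful bidding is not dominant.

No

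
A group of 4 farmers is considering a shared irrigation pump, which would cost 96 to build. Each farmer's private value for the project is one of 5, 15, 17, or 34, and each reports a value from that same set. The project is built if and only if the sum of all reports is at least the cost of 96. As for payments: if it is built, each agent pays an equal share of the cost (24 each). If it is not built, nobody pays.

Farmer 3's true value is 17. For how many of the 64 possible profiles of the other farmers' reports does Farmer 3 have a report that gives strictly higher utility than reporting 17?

Others report (15, 34, 34): truth gives -7; report 5 gives 0 > -7. Violating.
Others report (17, 34, 34): truth gives -7; report 5 gives 0 > -7. Violating.
Others report (34, 15, 34): truth gives -7; report 5 gives 0 > -7. Violating.
Others report (34, 17, 34): truth gives -7; report 5 gives 0 > -7. Violating.
Others report (5, 5, 5): truth gives 0; no alternative beats it.
Others report (5, 5, 15): truth gives 0; no alternative beats it.
(Checking all 64 profiles: 6 have a profitable deviation, 58 do not.)

6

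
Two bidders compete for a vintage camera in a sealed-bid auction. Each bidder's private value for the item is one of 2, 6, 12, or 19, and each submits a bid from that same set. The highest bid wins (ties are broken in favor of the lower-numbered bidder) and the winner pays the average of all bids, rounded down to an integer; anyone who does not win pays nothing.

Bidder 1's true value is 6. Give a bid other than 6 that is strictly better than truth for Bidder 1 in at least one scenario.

2

Suppose Bidder 2 bids 2.
Bid 6: wins, pays 4, utility 6 - 4 = 2.
Bid 2: wins, pays 2, utility 6 - 2 = 4.
So bidding 2 beats truth here (4 > 2).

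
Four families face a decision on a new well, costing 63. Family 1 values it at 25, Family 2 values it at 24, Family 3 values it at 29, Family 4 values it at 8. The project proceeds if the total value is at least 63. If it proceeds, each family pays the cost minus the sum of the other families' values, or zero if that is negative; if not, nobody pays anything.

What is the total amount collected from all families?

9

Total value 86 ≥ cost 63, so it is built.
Family 1: others sum to 61; max(0, 63 - 61) = 2.
Family 2: others sum to 62; max(0, 63 - 62) = 1.
Family 3: others sum to 57; max(0, 63 - 57) = 6.
Family 4: others sum to 78; max(0, 63 - 78) = 0.
Total collected = 2 + 1 + 6 + 0 = 9.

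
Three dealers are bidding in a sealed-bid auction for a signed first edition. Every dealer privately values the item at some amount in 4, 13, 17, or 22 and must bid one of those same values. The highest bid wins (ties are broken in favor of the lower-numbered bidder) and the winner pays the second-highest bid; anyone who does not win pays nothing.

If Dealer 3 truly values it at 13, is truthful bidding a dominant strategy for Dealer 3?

Yes

Check each profile of the others' bids and compare truth against every alternative bid.
Others bid (4, 4): truth gives 9, best alternative gives 9.
Others bid (4, 13): truth gives 0, best alternative gives 0.
Others bid (4, 17): truth gives 0, best alternative gives 0.
Others bid (4, 22): truth gives 0, best alternative gives 0.
Others bid (13, 4): truth gives 0, best alternative gives 0.
Others bid (13, 13): truth gives 0, best alternative gives 0.
(Remaining 10 profiles checked similarly; truth is weakly best in each.)
In every case the truthful bid is at least as good as any alternative, so it is a dominant strategy.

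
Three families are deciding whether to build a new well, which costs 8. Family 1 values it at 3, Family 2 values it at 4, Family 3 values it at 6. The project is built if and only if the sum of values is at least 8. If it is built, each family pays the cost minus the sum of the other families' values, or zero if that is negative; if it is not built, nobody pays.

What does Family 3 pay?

1

Total value 13 ≥ cost 8, so the project is built.
The other families' values sum to 7.
Cost minus that sum is 8 - 7 = 1.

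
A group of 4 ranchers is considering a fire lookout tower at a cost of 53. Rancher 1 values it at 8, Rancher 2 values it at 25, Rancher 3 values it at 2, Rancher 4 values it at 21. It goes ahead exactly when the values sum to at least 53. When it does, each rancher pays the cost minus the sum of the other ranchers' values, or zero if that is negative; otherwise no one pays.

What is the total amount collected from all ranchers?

Total value 56 ≥ cost 53, so it is built.
Rancher 1: others sum to 48; max(0, 53 - 48) = 5.
Rancher 2: others sum to 31; max(0, 53 - 31) = 22.
Rancher 3: others sum to 54; max(0, 53 - 54) = 0.
Rancher 4: others sum to 35; max(0, 53 - 35) = 18.
Total collected = 5 + 22 + 0 + 18 = 45.

45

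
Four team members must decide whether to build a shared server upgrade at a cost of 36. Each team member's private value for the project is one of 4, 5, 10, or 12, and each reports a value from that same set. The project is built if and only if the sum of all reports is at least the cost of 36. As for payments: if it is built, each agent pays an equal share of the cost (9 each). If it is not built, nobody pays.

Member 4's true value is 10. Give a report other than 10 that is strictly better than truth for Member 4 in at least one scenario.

12

Suppose Member 1 reports 4, Member 2 reports 10 and Member 3 reports 10.
Report 10: project not built, utility 0.
Report 12: project built, pays 9, utility 10 - 9 = 1.
So reporting 12 beats truth here (1 > 0).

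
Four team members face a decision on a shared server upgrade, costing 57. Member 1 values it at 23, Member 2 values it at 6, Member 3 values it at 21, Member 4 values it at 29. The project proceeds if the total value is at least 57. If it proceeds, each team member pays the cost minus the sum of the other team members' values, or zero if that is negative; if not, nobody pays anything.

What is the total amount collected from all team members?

Total value 79 ≥ cost 57, so it is built.
Member 1: others sum to 56; max(0, 57 - 56) = 1.
Member 2: others sum to 73; max(0, 57 - 73) = 0.
Member 3: others sum to 58; max(0, 57 - 58) = 0.
Member 4: others sum to 50; max(0, 57 - 50) = 7.
Total collected = 1 + 0 + 0 + 7 = 8.

8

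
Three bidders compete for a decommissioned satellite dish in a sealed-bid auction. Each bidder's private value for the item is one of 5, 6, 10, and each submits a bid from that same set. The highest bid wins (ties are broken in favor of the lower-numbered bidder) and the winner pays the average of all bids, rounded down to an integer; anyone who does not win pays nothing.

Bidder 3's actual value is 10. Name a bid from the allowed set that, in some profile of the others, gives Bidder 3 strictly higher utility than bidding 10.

6

Suppose Bidder 1 bids 5 and Bidder 2 bids 5.
Bid 10: wins, pays 6, utility 10 - 6 = 4.
Bid 6: wins, pays 5, utility 10 - 5 = 5.
So bidding 6 beats truth here (5 > 4).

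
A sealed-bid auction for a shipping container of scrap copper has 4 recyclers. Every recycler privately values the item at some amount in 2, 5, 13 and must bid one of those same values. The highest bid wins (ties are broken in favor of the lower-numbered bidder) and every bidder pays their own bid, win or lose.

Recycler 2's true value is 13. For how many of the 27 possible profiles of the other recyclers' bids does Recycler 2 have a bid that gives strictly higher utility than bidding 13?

13

Others bid (2, 2, 2): truth gives 0; bid 5 gives 8 > 0. Violating.
Others bid (2, 2, 5): truth gives 0; bid 5 gives 8 > 0. Violating.
Others bid (2, 5, 2): truth gives 0; bid 5 gives 8 > 0. Violating.
Others bid (2, 5, 5): truth gives 0; bid 5 gives 8 > 0. Violating.
Others bid (2, 2, 13): truth gives 0; no alternative beats it.
Others bid (2, 5, 13): truth gives 0; no alternative beats it.
(Checking all 27 profiles: 13 have a profitable deviation, 14 do not.)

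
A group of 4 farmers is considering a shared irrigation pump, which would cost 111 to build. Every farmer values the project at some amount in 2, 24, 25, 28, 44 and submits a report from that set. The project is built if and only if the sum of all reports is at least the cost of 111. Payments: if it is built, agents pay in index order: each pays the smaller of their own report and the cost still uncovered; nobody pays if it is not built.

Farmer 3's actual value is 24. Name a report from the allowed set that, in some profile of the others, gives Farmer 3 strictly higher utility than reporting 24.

2

Suppose Farmer 1 reports 24, Farmer 2 reports 44 and Farmer 4 reports 44.
Report 24: project built, pays 24, utility 24 - 24 = 0.
Report 2: project built, pays 2, utility 24 - 2 = 22.
So reporting 2 beats truth here (22 > 0).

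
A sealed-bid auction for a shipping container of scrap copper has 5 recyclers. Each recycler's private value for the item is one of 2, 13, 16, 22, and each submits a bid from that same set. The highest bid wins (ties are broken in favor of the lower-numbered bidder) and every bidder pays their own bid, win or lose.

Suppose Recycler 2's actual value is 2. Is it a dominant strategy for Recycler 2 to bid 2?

Check each profile of the others' bids and compare truth against every alternative bid.
Others bid (2, 2, 2, 16): truth gives -2, best alternative gives -13.
Others bid (2, 2, 2, 22): truth gives -2, best alternative gives -13.
Others bid (2, 2, 13, 16): truth gives -2, best alternative gives -13.
Others bid (2, 2, 13, 22): truth gives -2, best alternative gives -13.
Others bid (2, 2, 16, 2): truth gives -2, best alternative gives -13.
Others bid (2, 2, 16, 13): truth gives -2, best alternative gives -13.
(Remaining 250 profiles checked similarly; truth is weakly best in each.)
In every case the truthful bid is at least as good as any alternative, so it is a dominant strategy.

Yes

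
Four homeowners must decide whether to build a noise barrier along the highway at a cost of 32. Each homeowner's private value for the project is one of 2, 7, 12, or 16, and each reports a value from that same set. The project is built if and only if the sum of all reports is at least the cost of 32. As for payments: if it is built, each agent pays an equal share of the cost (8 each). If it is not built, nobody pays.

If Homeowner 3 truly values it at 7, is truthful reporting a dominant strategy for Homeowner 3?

Consider the case where Homeowner 1 reports 2, Homeowner 2 reports 7 and Homeowner 4 reports 16.
Truthful report 7: project built, pays 8, utility 7 - 8 = -1.
Report 2 instead: project not built, utility 0.
Since 0 > -1, reporting 2 is strictly better here, so truthful reporting is not dominant.

No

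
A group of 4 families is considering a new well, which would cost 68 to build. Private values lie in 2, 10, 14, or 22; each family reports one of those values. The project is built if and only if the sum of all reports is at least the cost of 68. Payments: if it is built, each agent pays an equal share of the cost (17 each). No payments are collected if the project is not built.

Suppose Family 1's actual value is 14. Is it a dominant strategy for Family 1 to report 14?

No

Consider the case where Family 2 reports 10, Family 3 reports 22 and Family 4 reports 22.
Truthful report 14: project built, pays 17, utility 14 - 17 = -3.
Report 2 instead: project not built, utility 0.
Since 0 > -3, reporting 2 is strictly better here, so truthful reporting is not dominant.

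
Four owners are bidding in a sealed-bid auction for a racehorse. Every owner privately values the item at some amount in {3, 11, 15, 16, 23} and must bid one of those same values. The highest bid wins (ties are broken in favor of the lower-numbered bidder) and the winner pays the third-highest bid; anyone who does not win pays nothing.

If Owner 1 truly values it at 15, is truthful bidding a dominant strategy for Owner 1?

Consider the case where Owner 2 bids 3, Owner 3 bids 3 and Owner 4 bids 16.
Truthful bid 15: loses, pays 0, utility 0.
Bid 16 instead: wins, pays 3, utility 15 - 3 = 12.
Since 12 > 0, bidding 16 is strictly better here, so truthful bidding is not dominant.

No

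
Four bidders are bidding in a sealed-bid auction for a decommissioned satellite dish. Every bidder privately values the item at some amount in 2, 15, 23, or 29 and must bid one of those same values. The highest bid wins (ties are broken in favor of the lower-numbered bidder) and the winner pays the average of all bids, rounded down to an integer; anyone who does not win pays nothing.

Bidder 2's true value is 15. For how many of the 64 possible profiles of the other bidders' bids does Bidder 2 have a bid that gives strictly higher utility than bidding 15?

Others bid (2, 2, 23): truth gives 0; bid 23 gives 3 > 0. Violating.
Others bid (2, 23, 2): truth gives 0; bid 23 gives 3 > 0. Violating.
Others bid (15, 2, 2): truth gives 0; bid 23 gives 5 > 0. Violating.
Others bid (15, 2, 15): truth gives 0; bid 23 gives 2 > 0. Violating.
Others bid (2, 2, 2): truth gives 10; no alternative beats it.
Others bid (2, 2, 15): truth gives 7; no alternative beats it.
(Checking all 64 profiles: 6 have a profitable deviation, 58 do not.)

6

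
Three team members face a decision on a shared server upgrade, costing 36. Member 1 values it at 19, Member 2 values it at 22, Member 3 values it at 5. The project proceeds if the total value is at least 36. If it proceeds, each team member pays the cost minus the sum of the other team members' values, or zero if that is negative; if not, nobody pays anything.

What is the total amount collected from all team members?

21

Total value 46 ≥ cost 36, so it is built.
Member 1: others sum to 27; max(0, 36 - 27) = 9.
Member 2: others sum to 24; max(0, 36 - 24) = 12.
Member 3: others sum to 41; max(0, 36 - 41) = 0.
Total collected = 9 + 12 + 0 = 21.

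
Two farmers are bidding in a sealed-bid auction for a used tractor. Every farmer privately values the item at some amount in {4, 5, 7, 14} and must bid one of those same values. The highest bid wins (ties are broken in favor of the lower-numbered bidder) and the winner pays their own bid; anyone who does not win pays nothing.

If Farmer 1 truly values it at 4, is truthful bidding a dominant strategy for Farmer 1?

Check each profile of the others' bids and compare truth against every alternative bid.
Others bid (4): truth gives 0, best alternative gives -1.
Others bid (5): truth gives 0, best alternative gives -1.
Others bid (7): truth gives 0, best alternative gives 0.
Others bid (14): truth gives 0, best alternative gives 0.
In every case the truthful bid is at least as good as any alternative, so it is a dominant strategy.

Yes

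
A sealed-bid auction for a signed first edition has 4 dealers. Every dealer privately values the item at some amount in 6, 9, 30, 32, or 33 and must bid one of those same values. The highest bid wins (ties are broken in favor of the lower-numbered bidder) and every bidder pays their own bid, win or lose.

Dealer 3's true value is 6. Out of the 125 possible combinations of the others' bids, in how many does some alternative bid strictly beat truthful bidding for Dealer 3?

2

Others bid (6, 6, 6): truth gives -6; bid 9 gives -3 > -6. Violating.
Others bid (6, 6, 9): truth gives -6; bid 9 gives -3 > -6. Violating.
Others bid (6, 6, 30): truth gives -6; no alternative beats it.
Others bid (6, 6, 32): truth gives -6; no alternative beats it.
(Checking all 125 profiles: 2 have a profitable deviation, 123 do not.)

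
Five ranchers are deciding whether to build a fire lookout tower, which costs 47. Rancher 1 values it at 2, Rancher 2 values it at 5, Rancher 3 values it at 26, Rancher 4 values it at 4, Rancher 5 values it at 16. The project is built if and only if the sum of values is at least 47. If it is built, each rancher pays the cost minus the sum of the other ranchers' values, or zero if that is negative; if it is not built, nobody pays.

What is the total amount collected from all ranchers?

30

Total value 53 ≥ cost 47, so it is built.
Rancher 1: others sum to 51; max(0, 47 - 51) = 0.
Rancher 2: others sum to 48; max(0, 47 - 48) = 0.
Rancher 3: others sum to 27; max(0, 47 - 27) = 20.
Rancher 4: others sum to 49; max(0, 47 - 49) = 0.
Rancher 5: others sum to 37; max(0, 47 - 37) = 10.
Total collected = 0 + 0 + 20 + 0 + 10 = 30.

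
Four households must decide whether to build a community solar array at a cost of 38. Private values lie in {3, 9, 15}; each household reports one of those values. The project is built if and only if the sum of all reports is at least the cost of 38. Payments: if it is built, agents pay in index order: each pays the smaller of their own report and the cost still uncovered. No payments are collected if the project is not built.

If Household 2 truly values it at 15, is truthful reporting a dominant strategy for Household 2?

No

Consider the case where Household 1 reports 3, Household 3 reports 15 and Household 4 reports 15.
Truthful report 15: project built, pays 15, utility 15 - 15 = 0.
Report 9 instead: project built, pays 9, utility 15 - 9 = 6.
Since 6 > 0, reporting 9 is strictly better here, so truthful reporting is not dominant.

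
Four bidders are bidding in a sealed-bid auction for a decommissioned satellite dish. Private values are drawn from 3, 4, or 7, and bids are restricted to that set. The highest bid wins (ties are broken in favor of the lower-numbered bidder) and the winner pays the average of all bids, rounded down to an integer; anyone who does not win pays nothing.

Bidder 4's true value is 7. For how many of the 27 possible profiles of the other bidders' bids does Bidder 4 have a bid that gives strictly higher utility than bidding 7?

1

Others bid (3, 3, 3): truth gives 3; bid 4 gives 4 > 3. Violating.
Others bid (3, 3, 4): truth gives 3; no alternative beats it.
Others bid (3, 3, 7): truth gives 0; no alternative beats it.
(Checking all 27 profiles: 1 has a profitable deviation, 26 do not.)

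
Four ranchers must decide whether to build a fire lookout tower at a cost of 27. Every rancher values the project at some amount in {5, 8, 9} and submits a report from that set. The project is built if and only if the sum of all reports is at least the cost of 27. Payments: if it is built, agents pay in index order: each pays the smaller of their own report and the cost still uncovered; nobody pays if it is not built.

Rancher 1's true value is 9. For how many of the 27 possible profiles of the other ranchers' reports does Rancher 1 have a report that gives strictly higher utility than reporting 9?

23

Others report (5, 5, 9): truth gives 0; report 8 gives 1 > 0. Violating.
Others report (5, 8, 8): truth gives 0; report 8 gives 1 > 0. Violating.
Others report (5, 8, 9): truth gives 0; report 5 gives 4 > 0. Violating.
Others report (5, 9, 5): truth gives 0; report 8 gives 1 > 0. Violating.
Others report (5, 5, 5): truth gives 0; no alternative beats it.
Others report (5, 5, 8): truth gives 0; no alternative beats it.
(Checking all 27 profiles: 23 have a profitable deviation, 4 do not.)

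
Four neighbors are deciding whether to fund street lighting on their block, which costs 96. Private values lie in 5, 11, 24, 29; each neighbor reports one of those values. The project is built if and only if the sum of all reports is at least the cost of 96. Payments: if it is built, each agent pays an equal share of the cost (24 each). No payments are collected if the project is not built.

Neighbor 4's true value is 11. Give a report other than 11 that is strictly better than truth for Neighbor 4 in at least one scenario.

Suppose Neighbor 1 reports 29, Neighbor 2 reports 29 and Neighbor 3 reports 29.
Report 11: project built, pays 24, utility 11 - 24 = -13.
Report 5: project not built, utility 0.
So reporting 5 beats truth here (0 > -13).

5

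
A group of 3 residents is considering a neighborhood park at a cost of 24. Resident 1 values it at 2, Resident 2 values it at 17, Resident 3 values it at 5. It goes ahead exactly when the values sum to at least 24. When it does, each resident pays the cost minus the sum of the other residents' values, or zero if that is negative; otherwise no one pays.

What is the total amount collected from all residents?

Total value 24 ≥ cost 24, so it is built.
Resident 1: others sum to 22; max(0, 24 - 22) = 2.
Resident 2: others sum to 7; max(0, 24 - 7) = 17.
Resident 3: others sum to 19; max(0, 24 - 19) = 5.
Total collected = 2 + 17 + 5 = 24.

24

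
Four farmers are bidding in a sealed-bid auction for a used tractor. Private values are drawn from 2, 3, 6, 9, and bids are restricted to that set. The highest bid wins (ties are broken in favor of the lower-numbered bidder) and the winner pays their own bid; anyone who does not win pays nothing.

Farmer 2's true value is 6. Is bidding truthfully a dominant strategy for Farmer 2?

Consider the case where Farmer 1 bids 2, Farmer 3 bids 2 and Farmer 4 bids 2.
Truthful bid 6: wins, pays 6, utility 6 - 6 = 0.
Bid 3 instead: wins, pays 3, utility 6 - 3 = 3.
Since 3 > 0, bidding 3 is strictly better here, so truthful bidding is not dominant.

No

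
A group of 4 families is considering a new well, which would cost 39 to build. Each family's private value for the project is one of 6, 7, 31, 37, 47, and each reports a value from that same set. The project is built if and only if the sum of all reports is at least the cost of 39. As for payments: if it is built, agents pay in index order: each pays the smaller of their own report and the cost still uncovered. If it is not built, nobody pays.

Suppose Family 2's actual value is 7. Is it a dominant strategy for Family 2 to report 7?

No

Consider the case where Family 1 reports 6, Family 3 reports 6 and Family 4 reports 31.
Truthful report 7: project built, pays 7, utility 7 - 7 = 0.
Report 6 instead: project built, pays 6, utility 7 - 6 = 1.
Since 1 > 0, reporting 6 is strictly better here, so truthful reporting is not dominant.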